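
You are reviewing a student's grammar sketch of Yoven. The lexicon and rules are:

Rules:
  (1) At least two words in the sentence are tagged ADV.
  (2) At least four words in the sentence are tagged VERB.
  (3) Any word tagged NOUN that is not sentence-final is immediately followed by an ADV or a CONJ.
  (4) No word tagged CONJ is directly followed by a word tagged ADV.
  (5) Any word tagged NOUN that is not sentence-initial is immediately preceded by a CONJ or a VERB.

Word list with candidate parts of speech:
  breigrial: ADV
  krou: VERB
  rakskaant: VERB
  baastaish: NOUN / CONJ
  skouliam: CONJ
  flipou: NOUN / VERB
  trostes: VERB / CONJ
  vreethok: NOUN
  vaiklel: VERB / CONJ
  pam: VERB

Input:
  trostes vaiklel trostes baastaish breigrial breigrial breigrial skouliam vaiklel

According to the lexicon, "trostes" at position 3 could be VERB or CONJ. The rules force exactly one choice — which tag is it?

Candidates per position — 1:trostes {VERB,CONJ}; 2:vaiklel {VERB,CONJ}; 3:trostes {VERB,CONJ}; 4:baastaish {NOUN,CONJ}; 5:breigrial {ADV}; 6:breigrial {ADV}; 7:breigrial {ADV}; 8:skouliam {CONJ}; 9:vaiklel {VERB,CONJ}.
Position 1: CONJ is ruled out by rule 2; that leaves VERB.
Position 2: CONJ is ruled out by rule 2; that leaves VERB.
Position 3: CONJ is ruled out by rule 2; that leaves VERB.
Position 4: CONJ is ruled out by rule 4; that leaves NOUN.
Position 9: CONJ is ruled out by rule 2; that leaves VERB.
The only consistent sequence is: VERB VERB VERB NOUN ADV ADV ADV CONJ VERB.
Rule-by-rule: rule 1 ✓; rule 2 ✓; rule 3 ✓; rule 4 ✓; rule 5 ✓.

VERB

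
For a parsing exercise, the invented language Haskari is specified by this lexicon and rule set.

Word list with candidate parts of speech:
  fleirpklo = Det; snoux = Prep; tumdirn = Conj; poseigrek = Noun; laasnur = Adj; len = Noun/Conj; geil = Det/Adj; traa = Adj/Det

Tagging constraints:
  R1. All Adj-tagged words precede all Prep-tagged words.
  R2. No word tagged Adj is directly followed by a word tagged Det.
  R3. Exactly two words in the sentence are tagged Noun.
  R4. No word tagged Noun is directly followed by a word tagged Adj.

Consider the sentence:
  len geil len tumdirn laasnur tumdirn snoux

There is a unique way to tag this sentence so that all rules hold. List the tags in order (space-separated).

Noun Det Noun Conj Adj Conj Prep

Candidates per position — 1:len {Noun,Conj}; 2:geil {Det,Adj}; 3:len {Noun,Conj}; 4:tumdirn {Conj}; 5:laasnur {Adj}; 6:tumdirn {Conj}; 7:snoux {Prep}.
Position 1: tagging it Conj would leave rule 3 unsatisfiable, so it must be Noun.
Position 2: tagging it Adj would leave rule 4 unsatisfiable, so it must be Det.
Position 3: tagging it Conj would leave rule 3 unsatisfiable, so it must be Noun.
So the tagging must be: Noun Det Noun Conj Adj Conj Prep.
Check: rule 1 satisfied; rule 2 satisfied; rule 3 satisfied; rule 4 satisfied.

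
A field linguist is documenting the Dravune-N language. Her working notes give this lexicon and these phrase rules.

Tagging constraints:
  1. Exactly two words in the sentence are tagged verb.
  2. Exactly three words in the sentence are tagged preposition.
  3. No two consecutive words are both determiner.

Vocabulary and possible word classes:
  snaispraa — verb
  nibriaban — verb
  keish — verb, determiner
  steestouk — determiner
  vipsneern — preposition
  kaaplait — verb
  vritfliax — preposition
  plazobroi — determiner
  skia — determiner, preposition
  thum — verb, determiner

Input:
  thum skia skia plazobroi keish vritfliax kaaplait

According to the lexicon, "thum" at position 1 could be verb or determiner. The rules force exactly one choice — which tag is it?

Candidates per position — 1:thum {verb,determiner}; 2:skia {determiner,preposition}; 3:skia {determiner,preposition}; 4:plazobroi {determiner}; 5:keish {verb,determiner}; 6:vritfliax {preposition}; 7:kaaplait {verb}.
Position 2: determiner is ruled out by rule 2; that leaves preposition.
Position 3: determiner is ruled out by rule 2; that leaves preposition.
Position 5: determiner is ruled out by rule 3; that leaves verb.
Position 1: verb is ruled out by rule 1; that leaves determiner.
The only consistent sequence is: determiner preposition preposition determiner verb preposition verb.
Verifying each rule — rule 1 holds; rule 2 holds; rule 3 holds.

determiner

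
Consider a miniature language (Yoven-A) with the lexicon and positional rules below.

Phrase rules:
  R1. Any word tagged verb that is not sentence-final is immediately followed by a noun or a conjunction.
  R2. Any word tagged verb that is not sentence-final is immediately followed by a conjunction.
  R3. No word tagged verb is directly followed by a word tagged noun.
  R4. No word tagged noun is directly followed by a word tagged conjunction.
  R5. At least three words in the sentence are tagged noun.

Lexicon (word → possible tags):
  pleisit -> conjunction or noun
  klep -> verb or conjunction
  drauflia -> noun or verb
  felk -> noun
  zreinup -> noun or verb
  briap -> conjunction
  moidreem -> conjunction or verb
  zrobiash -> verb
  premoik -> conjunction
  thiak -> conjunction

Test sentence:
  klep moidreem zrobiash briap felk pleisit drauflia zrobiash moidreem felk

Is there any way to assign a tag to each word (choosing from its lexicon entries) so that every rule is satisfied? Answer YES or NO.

Candidates per position — 1:klep {verb,conjunction}; 2:moidreem {conjunction,verb}; 3:zrobiash {verb}; 4:briap {conjunction}; 5:felk {noun}; 6:pleisit {conjunction,noun}; 7:drauflia {noun,verb}; 8:zrobiash {verb}; 9:moidreem {conjunction,verb}; 10:felk {noun}.
One satisfying assignment: verb conjunction verb conjunction noun noun noun verb conjunction noun.
Verifying each rule — rule 1 satisfied; rule 2 satisfied; rule 3 satisfied; rule 4 satisfied; rule 5 satisfied.

YES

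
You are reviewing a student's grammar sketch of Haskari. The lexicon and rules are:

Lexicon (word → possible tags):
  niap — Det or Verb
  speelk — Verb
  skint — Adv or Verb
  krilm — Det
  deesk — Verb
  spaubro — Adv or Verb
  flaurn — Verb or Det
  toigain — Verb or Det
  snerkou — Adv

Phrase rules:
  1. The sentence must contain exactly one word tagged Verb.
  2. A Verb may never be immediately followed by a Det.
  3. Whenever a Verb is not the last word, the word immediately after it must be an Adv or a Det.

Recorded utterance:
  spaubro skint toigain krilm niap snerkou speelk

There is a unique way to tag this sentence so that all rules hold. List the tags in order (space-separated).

Adv Adv Det Det Det Adv Verb

Candidates per position — 1:spaubro {Adv,Verb}; 2:skint {Adv,Verb}; 3:toigain {Verb,Det}; 4:krilm {Det}; 5:niap {Det,Verb}; 6:snerkou {Adv}; 7:speelk {Verb}.
Position 1: tagging it Verb would leave rule 1 unsatisfiable, so it must be Adv.
Position 2: tagging it Verb would leave rule 1 unsatisfiable, so it must be Adv.
Position 3: tagging it Verb would leave rule 1 unsatisfiable, so it must be Det.
Position 5: tagging it Verb would leave rule 1 unsatisfiable, so it must be Det.
So the tagging must be: Adv Adv Det Det Det Adv Verb.
Checking: rule 1 ok; rule 2 ok; rule 3 ok.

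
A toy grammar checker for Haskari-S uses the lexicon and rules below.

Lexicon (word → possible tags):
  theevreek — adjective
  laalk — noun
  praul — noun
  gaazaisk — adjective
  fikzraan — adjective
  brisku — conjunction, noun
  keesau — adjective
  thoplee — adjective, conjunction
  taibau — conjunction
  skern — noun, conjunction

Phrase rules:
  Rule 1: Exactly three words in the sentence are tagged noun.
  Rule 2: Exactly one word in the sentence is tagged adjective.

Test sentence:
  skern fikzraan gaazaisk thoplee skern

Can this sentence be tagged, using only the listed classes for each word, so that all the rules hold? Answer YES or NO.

NO

Candidates per position — 1:skern {noun,conjunction}; 2:fikzraan {adjective}; 3:gaazaisk {adjective}; 4:thoplee {adjective,conjunction}; 5:skern {noun,conjunction}.
Rule 1 cannot be satisfied by any choice of tags from the lexicon.
So there is no consistent tagging.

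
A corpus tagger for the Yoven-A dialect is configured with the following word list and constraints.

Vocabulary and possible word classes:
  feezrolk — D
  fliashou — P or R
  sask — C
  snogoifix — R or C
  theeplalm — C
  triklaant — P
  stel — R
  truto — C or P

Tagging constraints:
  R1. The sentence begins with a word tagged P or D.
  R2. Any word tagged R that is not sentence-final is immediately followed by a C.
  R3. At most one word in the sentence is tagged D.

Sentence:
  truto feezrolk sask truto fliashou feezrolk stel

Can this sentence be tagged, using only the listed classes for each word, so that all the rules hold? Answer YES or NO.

Candidates per position — 1:truto {C,P}; 2:feezrolk {D}; 3:sask {C}; 4:truto {C,P}; 5:fliashou {P,R}; 6:feezrolk {D}; 7:stel {R}.
Rule 3 cannot be satisfied by any choice of tags from the lexicon.
So there is no consistent tagging.

NO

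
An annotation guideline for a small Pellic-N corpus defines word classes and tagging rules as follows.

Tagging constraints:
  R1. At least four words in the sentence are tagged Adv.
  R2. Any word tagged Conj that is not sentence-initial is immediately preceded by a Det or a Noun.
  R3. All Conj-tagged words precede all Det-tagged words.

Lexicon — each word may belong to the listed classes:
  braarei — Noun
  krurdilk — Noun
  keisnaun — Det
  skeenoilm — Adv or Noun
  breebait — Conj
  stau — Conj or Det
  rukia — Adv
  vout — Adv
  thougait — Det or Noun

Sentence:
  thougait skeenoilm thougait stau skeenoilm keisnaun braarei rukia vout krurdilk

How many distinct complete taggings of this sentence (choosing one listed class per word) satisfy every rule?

Candidates per position — 1:thougait {Det,Noun}; 2:skeenoilm {Adv,Noun}; 3:thougait {Det,Noun}; 4:stau {Conj,Det}; 5:skeenoilm {Adv,Noun}; 6:keisnaun {Det}; 7:braarei {Noun}; 8:rukia {Adv}; 9:vout {Adv}; 10:krurdilk {Noun}.
There are 32 candidate sequences in total.
The sequences that satisfy every rule: Det Adv Det Det Adv Det Noun Adv Adv Noun; Det Adv Noun Det Adv Det Noun Adv Adv Noun; Noun Adv Det Det Adv Det Noun Adv Adv Noun; Noun Adv Noun Conj Adv Det Noun Adv Adv Noun; Noun Adv Noun Det Adv Det Noun Adv Adv Noun.
Count = 5.

5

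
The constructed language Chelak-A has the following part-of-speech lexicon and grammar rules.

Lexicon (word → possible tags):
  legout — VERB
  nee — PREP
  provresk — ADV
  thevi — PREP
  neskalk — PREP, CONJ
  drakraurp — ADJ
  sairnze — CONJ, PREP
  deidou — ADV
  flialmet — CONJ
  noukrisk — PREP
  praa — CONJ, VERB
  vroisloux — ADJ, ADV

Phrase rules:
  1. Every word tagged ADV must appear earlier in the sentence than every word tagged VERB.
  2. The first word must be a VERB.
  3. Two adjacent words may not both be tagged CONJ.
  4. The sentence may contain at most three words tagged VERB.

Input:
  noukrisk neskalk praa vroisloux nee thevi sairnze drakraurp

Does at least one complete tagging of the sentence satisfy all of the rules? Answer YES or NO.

NO

Candidates per position — 1:noukrisk {PREP}; 2:neskalk {PREP,CONJ}; 3:praa {CONJ,VERB}; 4:vroisloux {ADJ,ADV}; 5:nee {PREP}; 6:thevi {PREP}; 7:sairnze {CONJ,PREP}; 8:drakraurp {ADJ}.
Rule 2 cannot be satisfied by any choice of tags from the lexicon.
So there is no consistent tagging.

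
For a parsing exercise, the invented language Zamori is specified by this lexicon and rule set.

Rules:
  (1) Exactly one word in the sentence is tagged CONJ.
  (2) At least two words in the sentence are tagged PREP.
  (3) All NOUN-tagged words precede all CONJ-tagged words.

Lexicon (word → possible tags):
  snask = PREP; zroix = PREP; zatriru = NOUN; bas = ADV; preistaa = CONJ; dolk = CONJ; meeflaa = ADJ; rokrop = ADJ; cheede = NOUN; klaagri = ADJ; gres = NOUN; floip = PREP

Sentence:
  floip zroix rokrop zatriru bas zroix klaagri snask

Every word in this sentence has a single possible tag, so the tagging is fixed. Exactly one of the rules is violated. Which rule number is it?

Fixed tagging: PREP PREP ADJ NOUN ADV PREP ADJ PREP.
Applying the rules: R1 fail, R2 pass, R3 pass.
Only rule 1 fails.

1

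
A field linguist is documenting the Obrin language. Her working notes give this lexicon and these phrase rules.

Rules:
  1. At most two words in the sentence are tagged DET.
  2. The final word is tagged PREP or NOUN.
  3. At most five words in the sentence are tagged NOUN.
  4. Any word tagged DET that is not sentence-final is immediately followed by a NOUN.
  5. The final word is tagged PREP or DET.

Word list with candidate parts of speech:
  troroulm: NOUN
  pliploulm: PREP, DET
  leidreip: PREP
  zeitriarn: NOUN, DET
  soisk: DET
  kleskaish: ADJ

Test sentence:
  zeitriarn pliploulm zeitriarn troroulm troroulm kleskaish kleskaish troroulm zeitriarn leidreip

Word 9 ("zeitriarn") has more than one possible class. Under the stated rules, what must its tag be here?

NOUN

Candidates per position — 1:zeitriarn {NOUN,DET}; 2:pliploulm {PREP,DET}; 3:zeitriarn {NOUN,DET}; 4:troroulm {NOUN}; 5:troroulm {NOUN}; 6:kleskaish {ADJ}; 7:kleskaish {ADJ}; 8:troroulm {NOUN}; 9:zeitriarn {NOUN,DET}; 10:leidreip {PREP}.
Position 1: DET is ruled out by rule 4; that leaves NOUN.
Position 9: DET is ruled out by rule 4; that leaves NOUN.
Position 3: NOUN is ruled out by rule 3; that leaves DET.
Position 2: DET is ruled out by rule 4; that leaves PREP.
The only consistent sequence is: NOUN PREP DET NOUN NOUN ADJ ADJ NOUN NOUN PREP.
Verifying each rule — rule 1 ✓; rule 2 ✓; rule 3 ✓; rule 4 ✓; rule 5 ✓.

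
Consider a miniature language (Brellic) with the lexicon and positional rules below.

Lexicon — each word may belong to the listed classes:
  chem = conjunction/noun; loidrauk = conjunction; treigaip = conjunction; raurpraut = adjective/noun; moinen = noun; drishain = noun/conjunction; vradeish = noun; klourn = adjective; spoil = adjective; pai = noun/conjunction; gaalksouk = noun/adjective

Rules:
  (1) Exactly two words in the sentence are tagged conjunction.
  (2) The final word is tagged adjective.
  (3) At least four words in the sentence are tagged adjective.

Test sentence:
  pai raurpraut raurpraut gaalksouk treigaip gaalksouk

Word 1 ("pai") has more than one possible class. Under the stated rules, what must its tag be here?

Candidates per position — 1:pai {noun,conjunction}; 2:raurpraut {adjective,noun}; 3:raurpraut {adjective,noun}; 4:gaalksouk {noun,adjective}; 5:treigaip {conjunction}; 6:gaalksouk {noun,adjective}.
If word 1 were noun, no tagging could satisfy rule 1; so word 1 is conjunction.
If word 2 were noun, no tagging could satisfy rule 3; so word 2 is adjective.
If word 3 were noun, no tagging could satisfy rule 3; so word 3 is adjective.
If word 4 were noun, no tagging could satisfy rule 3; so word 4 is adjective.
If word 6 were noun, no tagging could satisfy rule 2; so word 6 is adjective.
So the tagging must be: conjunction adjective adjective adjective conjunction adjective.
Rule-by-rule: rule 1 ok; rule 2 ok; rule 3 ok.

conjunction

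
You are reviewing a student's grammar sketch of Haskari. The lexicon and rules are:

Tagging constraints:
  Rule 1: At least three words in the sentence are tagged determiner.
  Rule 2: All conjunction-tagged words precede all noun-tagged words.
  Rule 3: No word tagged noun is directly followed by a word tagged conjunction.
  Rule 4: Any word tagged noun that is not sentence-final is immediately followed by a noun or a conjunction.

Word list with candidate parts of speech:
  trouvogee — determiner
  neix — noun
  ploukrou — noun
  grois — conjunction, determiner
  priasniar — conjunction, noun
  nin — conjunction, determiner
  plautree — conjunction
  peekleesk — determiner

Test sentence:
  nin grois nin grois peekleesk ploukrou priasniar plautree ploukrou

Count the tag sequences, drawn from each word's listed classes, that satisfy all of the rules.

0

Candidates per position — 1:nin {conjunction,determiner}; 2:grois {conjunction,determiner}; 3:nin {conjunction,determiner}; 4:grois {conjunction,determiner}; 5:peekleesk {determiner}; 6:ploukrou {noun}; 7:priasniar {conjunction,noun}; 8:plautree {conjunction}; 9:ploukrou {noun}.
There are 32 candidate sequences in total.
Rule 2 cannot be satisfied by any choice of tags from the lexicon.
So there is no consistent tagging.
Count = 0.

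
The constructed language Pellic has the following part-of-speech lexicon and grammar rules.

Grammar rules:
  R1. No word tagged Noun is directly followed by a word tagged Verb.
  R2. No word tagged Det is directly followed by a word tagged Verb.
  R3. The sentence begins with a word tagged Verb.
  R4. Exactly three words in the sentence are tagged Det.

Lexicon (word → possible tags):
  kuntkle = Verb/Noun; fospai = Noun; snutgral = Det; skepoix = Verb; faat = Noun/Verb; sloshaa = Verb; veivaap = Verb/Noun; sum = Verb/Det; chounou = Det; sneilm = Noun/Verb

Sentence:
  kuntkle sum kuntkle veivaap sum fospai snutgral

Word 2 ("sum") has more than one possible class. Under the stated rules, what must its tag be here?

Candidates per position — 1:kuntkle {Verb,Noun}; 2:sum {Verb,Det}; 3:kuntkle {Verb,Noun}; 4:veivaap {Verb,Noun}; 5:sum {Verb,Det}; 6:fospai {Noun}; 7:snutgral {Det}.
If word 1 were Noun, no tagging could satisfy rule 3; so word 1 is Verb.
If word 2 were Verb, no tagging could satisfy rule 4; so word 2 is Det.
If word 3 were Verb, no tagging could satisfy rule 2; so word 3 is Noun.
If word 4 were Verb, no tagging could satisfy rule 1; so word 4 is Noun.
If word 5 were Verb, no tagging could satisfy rule 1; so word 5 is Det.
So the tagging must be: Verb Det Noun Noun Det Noun Det.
Check: rule 1 ✓; rule 2 ✓; rule 3 ✓; rule 4 ✓.

Det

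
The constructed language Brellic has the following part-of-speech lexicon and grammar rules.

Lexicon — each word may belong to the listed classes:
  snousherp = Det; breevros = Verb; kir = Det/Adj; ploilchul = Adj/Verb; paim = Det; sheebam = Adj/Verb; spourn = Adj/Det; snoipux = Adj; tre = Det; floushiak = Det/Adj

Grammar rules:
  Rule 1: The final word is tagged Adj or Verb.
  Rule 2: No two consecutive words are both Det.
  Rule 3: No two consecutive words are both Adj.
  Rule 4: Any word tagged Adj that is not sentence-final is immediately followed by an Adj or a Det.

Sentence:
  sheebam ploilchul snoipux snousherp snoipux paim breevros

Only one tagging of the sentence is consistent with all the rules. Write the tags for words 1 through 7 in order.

Verb Verb Adj Det Adj Det Verb

Candidates per position — 1:sheebam {Adj,Verb}; 2:ploilchul {Adj,Verb}; 3:snoipux {Adj}; 4:snousherp {Det}; 5:snoipux {Adj}; 6:paim {Det}; 7:breevros {Verb}.
Word 2 cannot be Adj — rule 3 would then fail for every completion. It is Verb.
Word 1 cannot be Adj — rule 4 would then fail for every completion. It is Verb.
The only consistent sequence is: Verb Verb Adj Det Adj Det Verb.
Checking: rule 1 ✓; rule 2 ✓; rule 3 ✓; rule 4 ✓.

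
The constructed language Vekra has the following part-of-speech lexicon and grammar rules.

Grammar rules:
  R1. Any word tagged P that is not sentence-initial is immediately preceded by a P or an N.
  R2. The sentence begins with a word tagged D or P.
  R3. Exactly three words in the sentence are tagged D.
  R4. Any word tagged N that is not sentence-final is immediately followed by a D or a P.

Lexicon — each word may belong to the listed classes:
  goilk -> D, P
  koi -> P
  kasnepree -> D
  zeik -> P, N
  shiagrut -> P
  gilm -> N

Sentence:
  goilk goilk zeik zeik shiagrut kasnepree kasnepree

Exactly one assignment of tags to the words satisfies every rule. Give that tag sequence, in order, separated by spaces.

P D N P P D D

Candidates per position — 1:goilk {D,P}; 2:goilk {D,P}; 3:zeik {P,N}; 4:zeik {P,N}; 5:shiagrut {P}; 6:kasnepree {D}; 7:kasnepree {D}.
The remaining ambiguous positions (1, 2, 3, 4) are resolved jointly — only one combination satisfies every rule.
The only consistent sequence is: P D N P P D D.
Verifying each rule — rule 1 ✓; rule 2 ✓; rule 3 ✓; rule 4 ✓.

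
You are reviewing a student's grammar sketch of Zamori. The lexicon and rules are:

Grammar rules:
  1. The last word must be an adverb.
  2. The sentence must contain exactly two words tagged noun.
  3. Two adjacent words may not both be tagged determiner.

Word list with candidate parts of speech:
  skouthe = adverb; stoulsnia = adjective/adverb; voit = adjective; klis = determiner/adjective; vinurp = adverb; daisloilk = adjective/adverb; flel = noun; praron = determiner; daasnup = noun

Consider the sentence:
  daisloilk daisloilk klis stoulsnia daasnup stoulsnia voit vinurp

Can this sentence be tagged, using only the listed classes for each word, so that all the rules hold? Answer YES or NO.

NO

Candidates per position — 1:daisloilk {adjective,adverb}; 2:daisloilk {adjective,adverb}; 3:klis {determiner,adjective}; 4:stoulsnia {adjective,adverb}; 5:daasnup {noun}; 6:stoulsnia {adjective,adverb}; 7:voit {adjective}; 8:vinurp {adverb}.
Rule 2 cannot be satisfied by any choice of tags from the lexicon.
So there is no consistent tagging.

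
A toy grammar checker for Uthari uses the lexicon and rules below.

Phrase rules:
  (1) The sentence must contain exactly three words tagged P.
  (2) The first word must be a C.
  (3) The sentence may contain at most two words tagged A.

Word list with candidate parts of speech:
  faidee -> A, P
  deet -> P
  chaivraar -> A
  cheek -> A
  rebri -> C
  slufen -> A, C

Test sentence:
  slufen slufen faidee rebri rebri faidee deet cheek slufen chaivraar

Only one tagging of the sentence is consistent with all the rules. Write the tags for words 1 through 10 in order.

C C P C C P P A C A

Candidates per position — 1:slufen {A,C}; 2:slufen {A,C}; 3:faidee {A,P}; 4:rebri {C}; 5:rebri {C}; 6:faidee {A,P}; 7:deet {P}; 8:cheek {A}; 9:slufen {A,C}; 10:chaivraar {A}.
Position 1: tagging it A would leave rule 2 unsatisfiable, so it must be C.
Position 2: tagging it A would leave rule 3 unsatisfiable, so it must be C.
Position 3: tagging it A would leave rule 1 unsatisfiable, so it must be P.
Position 6: tagging it A would leave rule 1 unsatisfiable, so it must be P.
Position 9: tagging it A would leave rule 3 unsatisfiable, so it must be C.
The unique satisfying tagging is: C C P C C P P A C A.
Checking: rule 1 ok; rule 2 ok; rule 3 ok.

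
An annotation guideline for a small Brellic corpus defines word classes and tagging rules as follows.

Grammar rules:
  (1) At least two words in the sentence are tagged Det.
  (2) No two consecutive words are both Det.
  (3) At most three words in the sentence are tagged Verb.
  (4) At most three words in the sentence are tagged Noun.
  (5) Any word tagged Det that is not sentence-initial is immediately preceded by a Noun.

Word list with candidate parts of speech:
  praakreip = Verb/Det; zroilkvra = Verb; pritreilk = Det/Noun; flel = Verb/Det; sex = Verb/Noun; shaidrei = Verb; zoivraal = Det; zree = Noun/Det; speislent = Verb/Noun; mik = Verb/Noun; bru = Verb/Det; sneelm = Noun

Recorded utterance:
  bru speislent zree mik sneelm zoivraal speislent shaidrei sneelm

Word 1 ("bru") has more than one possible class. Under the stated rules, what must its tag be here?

Candidates per position — 1:bru {Verb,Det}; 2:speislent {Verb,Noun}; 3:zree {Noun,Det}; 4:mik {Verb,Noun}; 5:sneelm {Noun}; 6:zoivraal {Det}; 7:speislent {Verb,Noun}; 8:shaidrei {Verb}; 9:sneelm {Noun}.
Position 1: the remaining choice is settled jointly with positions 2, 3, 4, 7 — only Det at position 1 is part of a tagging that satisfies every rule.
So the tagging must be: Det Noun Det Verb Noun Det Verb Verb Noun.
Check: rule 1 ✓; rule 2 ✓; rule 3 ✓; rule 4 ✓; rule 5 ✓.

Det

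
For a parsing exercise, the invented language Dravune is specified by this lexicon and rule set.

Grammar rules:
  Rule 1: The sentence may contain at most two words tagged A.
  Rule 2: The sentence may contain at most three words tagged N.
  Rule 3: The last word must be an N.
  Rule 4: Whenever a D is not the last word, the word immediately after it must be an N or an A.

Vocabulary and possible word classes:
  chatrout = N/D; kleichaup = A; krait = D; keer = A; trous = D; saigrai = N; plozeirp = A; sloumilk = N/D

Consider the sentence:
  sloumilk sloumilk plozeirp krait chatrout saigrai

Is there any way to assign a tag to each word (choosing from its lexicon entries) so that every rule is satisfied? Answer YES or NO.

Candidates per position — 1:sloumilk {N,D}; 2:sloumilk {N,D}; 3:plozeirp {A}; 4:krait {D}; 5:chatrout {N,D}; 6:saigrai {N}.
One satisfying assignment: D N A D N N.
Check: rule 1 ok; rule 2 ok; rule 3 ok; rule 4 ok.

YES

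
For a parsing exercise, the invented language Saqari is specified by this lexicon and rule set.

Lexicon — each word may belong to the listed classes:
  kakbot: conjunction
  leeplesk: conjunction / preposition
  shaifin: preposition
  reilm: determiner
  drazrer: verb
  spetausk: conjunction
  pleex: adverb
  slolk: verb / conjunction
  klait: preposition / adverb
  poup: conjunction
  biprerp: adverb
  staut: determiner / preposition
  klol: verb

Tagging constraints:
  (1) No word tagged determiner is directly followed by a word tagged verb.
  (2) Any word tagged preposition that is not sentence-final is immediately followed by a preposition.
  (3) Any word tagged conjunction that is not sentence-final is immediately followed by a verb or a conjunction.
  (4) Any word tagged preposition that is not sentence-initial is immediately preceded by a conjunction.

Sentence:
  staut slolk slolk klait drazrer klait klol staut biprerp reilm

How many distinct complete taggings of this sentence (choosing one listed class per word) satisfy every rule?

1

Candidates per position — 1:staut {determiner,preposition}; 2:slolk {verb,conjunction}; 3:slolk {verb,conjunction}; 4:klait {preposition,adverb}; 5:drazrer {verb}; 6:klait {preposition,adverb}; 7:klol {verb}; 8:staut {determiner,preposition}; 9:biprerp {adverb}; 10:reilm {determiner}.
There are 64 candidate sequences in total.
The sequences that satisfy every rule: determiner conjunction verb adverb verb adverb verb determiner adverb determiner.
Count = 1.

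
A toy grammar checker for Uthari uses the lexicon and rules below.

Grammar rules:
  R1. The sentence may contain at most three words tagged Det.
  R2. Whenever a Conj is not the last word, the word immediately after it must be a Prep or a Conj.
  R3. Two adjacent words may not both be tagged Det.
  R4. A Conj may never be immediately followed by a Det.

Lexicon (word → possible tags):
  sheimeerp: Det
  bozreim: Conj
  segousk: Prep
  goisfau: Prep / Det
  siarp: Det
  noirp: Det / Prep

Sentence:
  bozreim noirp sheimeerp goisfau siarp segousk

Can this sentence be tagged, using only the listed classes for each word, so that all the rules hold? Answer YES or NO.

YES

Candidates per position — 1:bozreim {Conj}; 2:noirp {Det,Prep}; 3:sheimeerp {Det}; 4:goisfau {Prep,Det}; 5:siarp {Det}; 6:segousk {Prep}.
One satisfying assignment: Conj Prep Det Prep Det Prep.
Rule-by-rule: rule 1 ok; rule 2 ok; rule 3 ok; rule 4 ok.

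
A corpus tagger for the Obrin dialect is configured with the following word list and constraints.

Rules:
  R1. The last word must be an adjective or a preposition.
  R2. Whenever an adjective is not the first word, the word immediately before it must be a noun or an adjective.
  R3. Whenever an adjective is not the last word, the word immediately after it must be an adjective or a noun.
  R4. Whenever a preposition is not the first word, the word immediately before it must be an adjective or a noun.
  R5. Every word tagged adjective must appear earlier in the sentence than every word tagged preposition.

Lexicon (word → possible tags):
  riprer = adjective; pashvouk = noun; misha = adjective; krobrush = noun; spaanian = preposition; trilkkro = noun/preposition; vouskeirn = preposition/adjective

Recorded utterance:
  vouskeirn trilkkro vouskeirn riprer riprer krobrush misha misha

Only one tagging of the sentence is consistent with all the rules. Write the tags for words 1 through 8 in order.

Candidates per position — 1:vouskeirn {preposition,adjective}; 2:trilkkro {noun,preposition}; 3:vouskeirn {preposition,adjective}; 4:riprer {adjective}; 5:riprer {adjective}; 6:krobrush {noun}; 7:misha {adjective}; 8:misha {adjective}.
Word 1 cannot be preposition — rule 5 would then fail for every completion. It is adjective.
Word 2 cannot be preposition — rule 2 would then fail for every completion. It is noun.
Word 3 cannot be preposition — rule 2 would then fail for every completion. It is adjective.
The only consistent sequence is: adjective noun adjective adjective adjective noun adjective adjective.
Rule-by-rule: rule 1 holds; rule 2 holds; rule 3 holds; rule 4 holds; rule 5 holds.

adjective noun adjective adjective adjective noun adjective adjective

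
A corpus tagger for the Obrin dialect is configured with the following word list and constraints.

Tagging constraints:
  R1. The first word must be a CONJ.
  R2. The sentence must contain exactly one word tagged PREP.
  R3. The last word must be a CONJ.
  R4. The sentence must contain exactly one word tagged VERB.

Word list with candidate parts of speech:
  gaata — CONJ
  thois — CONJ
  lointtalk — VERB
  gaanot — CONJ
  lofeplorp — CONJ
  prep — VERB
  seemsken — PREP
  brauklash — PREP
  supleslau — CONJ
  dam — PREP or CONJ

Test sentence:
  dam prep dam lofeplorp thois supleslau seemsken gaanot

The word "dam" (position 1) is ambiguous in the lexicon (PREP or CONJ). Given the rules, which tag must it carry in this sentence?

CONJ

Candidates per position — 1:dam {PREP,CONJ}; 2:prep {VERB}; 3:dam {PREP,CONJ}; 4:lofeplorp {CONJ}; 5:thois {CONJ}; 6:supleslau {CONJ}; 7:seemsken {PREP}; 8:gaanot {CONJ}.
Position 1: PREP is ruled out by rule 1; that leaves CONJ.
Position 3: PREP is ruled out by rule 2; that leaves CONJ.
So the tagging must be: CONJ VERB CONJ CONJ CONJ CONJ PREP CONJ.
Checking: rule 1 holds; rule 2 holds; rule 3 holds; rule 4 holds.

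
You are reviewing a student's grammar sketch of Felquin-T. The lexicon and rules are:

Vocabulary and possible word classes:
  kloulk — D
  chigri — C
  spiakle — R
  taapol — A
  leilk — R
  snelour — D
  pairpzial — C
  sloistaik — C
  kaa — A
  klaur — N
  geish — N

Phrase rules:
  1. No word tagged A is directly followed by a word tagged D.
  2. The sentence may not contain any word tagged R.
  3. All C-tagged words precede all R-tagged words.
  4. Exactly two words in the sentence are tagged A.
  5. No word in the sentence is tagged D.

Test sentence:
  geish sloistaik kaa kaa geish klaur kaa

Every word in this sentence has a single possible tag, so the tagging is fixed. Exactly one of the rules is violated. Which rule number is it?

4

Fixed tagging: N C A A N N A.
Applying the rules: R1 ok, R2 ok, R3 ok, R4 fails, R5 ok.
Only rule 4 fails.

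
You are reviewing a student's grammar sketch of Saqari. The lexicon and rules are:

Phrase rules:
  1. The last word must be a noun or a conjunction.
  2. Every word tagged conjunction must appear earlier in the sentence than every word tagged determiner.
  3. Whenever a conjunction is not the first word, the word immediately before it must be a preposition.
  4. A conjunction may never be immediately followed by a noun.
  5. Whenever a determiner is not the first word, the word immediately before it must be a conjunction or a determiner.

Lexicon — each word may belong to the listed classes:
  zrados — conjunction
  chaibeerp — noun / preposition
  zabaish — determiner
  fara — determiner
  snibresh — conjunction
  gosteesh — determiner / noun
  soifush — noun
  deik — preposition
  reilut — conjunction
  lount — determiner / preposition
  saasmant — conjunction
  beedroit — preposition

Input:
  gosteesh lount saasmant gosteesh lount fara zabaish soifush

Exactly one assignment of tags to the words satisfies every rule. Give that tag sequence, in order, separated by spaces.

Candidates per position — 1:gosteesh {determiner,noun}; 2:lount {determiner,preposition}; 3:saasmant {conjunction}; 4:gosteesh {determiner,noun}; 5:lount {determiner,preposition}; 6:fara {determiner}; 7:zabaish {determiner}; 8:soifush {noun}.
At position 1, choosing determiner makes rule 2 impossible to satisfy; hence noun.
At position 2, choosing determiner makes rule 2 impossible to satisfy; hence preposition.
At position 4, choosing noun makes rule 4 impossible to satisfy; hence determiner.
At position 5, choosing preposition makes rule 5 impossible to satisfy; hence determiner.
The only consistent sequence is: noun preposition conjunction determiner determiner determiner determiner noun.
Verifying each rule — rule 1 ✓; rule 2 ✓; rule 3 ✓; rule 4 ✓; rule 5 ✓.

noun preposition conjunction determiner determiner determiner determiner noun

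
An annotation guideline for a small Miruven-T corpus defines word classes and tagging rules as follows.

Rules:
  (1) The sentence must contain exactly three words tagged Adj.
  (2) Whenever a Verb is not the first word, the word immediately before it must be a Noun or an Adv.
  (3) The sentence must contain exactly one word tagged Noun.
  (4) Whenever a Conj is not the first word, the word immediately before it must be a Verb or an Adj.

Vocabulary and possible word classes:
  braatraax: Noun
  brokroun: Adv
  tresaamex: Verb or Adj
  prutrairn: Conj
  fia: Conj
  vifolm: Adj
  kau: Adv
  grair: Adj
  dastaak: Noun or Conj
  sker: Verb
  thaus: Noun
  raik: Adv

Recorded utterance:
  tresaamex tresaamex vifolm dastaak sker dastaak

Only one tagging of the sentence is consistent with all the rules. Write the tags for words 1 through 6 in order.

Adj Adj Adj Noun Verb Conj

Candidates per position — 1:tresaamex {Verb,Adj}; 2:tresaamex {Verb,Adj}; 3:vifolm {Adj}; 4:dastaak {Noun,Conj}; 5:sker {Verb}; 6:dastaak {Noun,Conj}.
Position 1: Verb is ruled out by rule 1; that leaves Adj.
Position 2: Verb is ruled out by rule 1; that leaves Adj.
Position 4: Conj is ruled out by rule 2; that leaves Noun.
Position 6: Noun is ruled out by rule 3; that leaves Conj.
So the tagging must be: Adj Adj Adj Noun Verb Conj.
Verifying each rule — rule 1 satisfied; rule 2 satisfied; rule 3 satisfied; rule 4 satisfied.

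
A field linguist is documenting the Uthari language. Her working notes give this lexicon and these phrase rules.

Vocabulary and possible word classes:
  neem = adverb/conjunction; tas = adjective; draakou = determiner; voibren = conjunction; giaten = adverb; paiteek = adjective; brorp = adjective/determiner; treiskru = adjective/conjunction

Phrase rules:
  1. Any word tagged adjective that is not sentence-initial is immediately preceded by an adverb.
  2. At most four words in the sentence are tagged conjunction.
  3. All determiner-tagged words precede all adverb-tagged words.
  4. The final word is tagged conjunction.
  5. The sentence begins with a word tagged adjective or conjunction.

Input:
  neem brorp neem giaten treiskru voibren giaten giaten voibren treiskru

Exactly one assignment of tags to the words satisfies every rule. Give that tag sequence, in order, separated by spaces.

Candidates per position — 1:neem {adverb,conjunction}; 2:brorp {adjective,determiner}; 3:neem {adverb,conjunction}; 4:giaten {adverb}; 5:treiskru {adjective,conjunction}; 6:voibren {conjunction}; 7:giaten {adverb}; 8:giaten {adverb}; 9:voibren {conjunction}; 10:treiskru {adjective,conjunction}.
Position 1: tagging it adverb would leave rule 5 unsatisfiable, so it must be conjunction.
Position 2: tagging it adjective would leave rule 1 unsatisfiable, so it must be determiner.
Position 10: tagging it adjective would leave rule 1 unsatisfiable, so it must be conjunction.
Position 3: tagging it conjunction would leave rule 2 unsatisfiable, so it must be adverb.
Position 5: tagging it conjunction would leave rule 2 unsatisfiable, so it must be adjective.
That leaves exactly one tagging: conjunction determiner adverb adverb adjective conjunction adverb adverb conjunction conjunction.
Checking: rule 1 holds; rule 2 holds; rule 3 holds; rule 4 holds; rule 5 holds.

conjunction determiner adverb adverb adjective conjunction adverb adverb conjunction conjunction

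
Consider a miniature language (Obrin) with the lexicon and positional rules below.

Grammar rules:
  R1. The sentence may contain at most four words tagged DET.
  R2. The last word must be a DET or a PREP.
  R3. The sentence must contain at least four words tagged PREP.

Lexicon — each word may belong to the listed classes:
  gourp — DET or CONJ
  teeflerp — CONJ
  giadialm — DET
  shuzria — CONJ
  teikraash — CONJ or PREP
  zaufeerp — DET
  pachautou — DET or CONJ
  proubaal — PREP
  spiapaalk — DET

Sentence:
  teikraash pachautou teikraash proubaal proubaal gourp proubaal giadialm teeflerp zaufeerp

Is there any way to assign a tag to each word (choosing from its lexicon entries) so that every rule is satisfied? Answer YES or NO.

Candidates per position — 1:teikraash {CONJ,PREP}; 2:pachautou {DET,CONJ}; 3:teikraash {CONJ,PREP}; 4:proubaal {PREP}; 5:proubaal {PREP}; 6:gourp {DET,CONJ}; 7:proubaal {PREP}; 8:giadialm {DET}; 9:teeflerp {CONJ}; 10:zaufeerp {DET}.
One satisfying assignment: PREP CONJ PREP PREP PREP CONJ PREP DET CONJ DET.
Check: rule 1 ok; rule 2 ok; rule 3 ok.

YES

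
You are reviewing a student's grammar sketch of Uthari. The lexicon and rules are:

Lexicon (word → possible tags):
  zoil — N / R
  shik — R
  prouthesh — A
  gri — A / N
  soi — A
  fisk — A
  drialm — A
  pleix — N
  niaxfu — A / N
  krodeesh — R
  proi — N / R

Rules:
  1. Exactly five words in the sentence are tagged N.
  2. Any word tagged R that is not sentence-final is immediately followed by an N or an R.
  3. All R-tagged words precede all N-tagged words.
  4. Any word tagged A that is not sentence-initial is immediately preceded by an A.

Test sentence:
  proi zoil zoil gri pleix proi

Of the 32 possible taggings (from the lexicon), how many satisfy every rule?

1

Candidates per position — 1:proi {N,R}; 2:zoil {N,R}; 3:zoil {N,R}; 4:gri {A,N}; 5:pleix {N}; 6:proi {N,R}.
There are 32 candidate sequences in total.
The sequences that satisfy every rule: R N N N N N.
Count = 1.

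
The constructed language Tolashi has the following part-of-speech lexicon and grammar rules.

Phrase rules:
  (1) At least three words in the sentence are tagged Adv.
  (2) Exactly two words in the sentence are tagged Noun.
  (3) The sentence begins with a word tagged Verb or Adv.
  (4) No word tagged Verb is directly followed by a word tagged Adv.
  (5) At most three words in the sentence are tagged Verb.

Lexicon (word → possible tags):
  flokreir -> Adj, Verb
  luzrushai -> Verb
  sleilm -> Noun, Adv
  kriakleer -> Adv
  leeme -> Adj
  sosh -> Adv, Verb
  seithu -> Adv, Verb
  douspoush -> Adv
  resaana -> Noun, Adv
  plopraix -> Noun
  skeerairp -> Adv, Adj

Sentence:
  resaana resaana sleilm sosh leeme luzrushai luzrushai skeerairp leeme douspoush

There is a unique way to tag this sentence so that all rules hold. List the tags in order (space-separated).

Adv Noun Noun Adv Adj Verb Verb Adj Adj Adv

Candidates per position — 1:resaana {Noun,Adv}; 2:resaana {Noun,Adv}; 3:sleilm {Noun,Adv}; 4:sosh {Adv,Verb}; 5:leeme {Adj}; 6:luzrushai {Verb}; 7:luzrushai {Verb}; 8:skeerairp {Adv,Adj}; 9:leeme {Adj}; 10:douspoush {Adv}.
Word 1 cannot be Noun — rule 3 would then fail for every completion. It is Adv.
Word 2 cannot be Adv — rule 2 would then fail for every completion. It is Noun.
Word 3 cannot be Adv — rule 2 would then fail for every completion. It is Noun.
Word 8 cannot be Adv — rule 4 would then fail for every completion. It is Adj.
Word 4 cannot be Verb — rule 1 would then fail for every completion. It is Adv.
So the tagging must be: Adv Noun Noun Adv Adj Verb Verb Adj Adj Adv.
Check: rule 1 ok; rule 2 ok; rule 3 ok; rule 4 ok; rule 5 ok.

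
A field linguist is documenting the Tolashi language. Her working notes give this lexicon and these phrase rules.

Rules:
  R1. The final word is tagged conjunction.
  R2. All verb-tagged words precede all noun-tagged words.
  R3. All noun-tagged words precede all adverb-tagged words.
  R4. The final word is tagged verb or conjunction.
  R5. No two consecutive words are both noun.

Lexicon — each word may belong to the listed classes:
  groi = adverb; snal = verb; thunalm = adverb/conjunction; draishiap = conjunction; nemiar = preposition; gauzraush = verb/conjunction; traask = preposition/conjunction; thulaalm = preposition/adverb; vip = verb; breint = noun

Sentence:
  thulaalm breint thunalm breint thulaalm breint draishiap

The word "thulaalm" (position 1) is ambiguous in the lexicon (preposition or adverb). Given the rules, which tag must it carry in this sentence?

Candidates per position — 1:thulaalm {preposition,adverb}; 2:breint {noun}; 3:thunalm {adverb,conjunction}; 4:breint {noun}; 5:thulaalm {preposition,adverb}; 6:breint {noun}; 7:draishiap {conjunction}.
Position 1: tagging it adverb would leave rule 3 unsatisfiable, so it must be preposition.
Position 3: tagging it adverb would leave rule 3 unsatisfiable, so it must be conjunction.
Position 5: tagging it adverb would leave rule 3 unsatisfiable, so it must be preposition.
The only consistent sequence is: preposition noun conjunction noun preposition noun conjunction.
Checking: rule 1 holds; rule 2 holds; rule 3 holds; rule 4 holds; rule 5 holds.

preposition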